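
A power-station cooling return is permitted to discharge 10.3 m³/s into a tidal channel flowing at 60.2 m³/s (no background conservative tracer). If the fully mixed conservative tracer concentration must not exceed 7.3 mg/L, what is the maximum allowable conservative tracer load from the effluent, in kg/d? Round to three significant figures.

Mass balance at the limit: 60.20·0 + 10.30·Cₑ = 70.50·7.3 → Cₑ = 49.97 mg/L.
Load = 10.30 m³/s × 49.97 g/m³ × 86 400 s/d = 44470 kg/d.

44500 kg/d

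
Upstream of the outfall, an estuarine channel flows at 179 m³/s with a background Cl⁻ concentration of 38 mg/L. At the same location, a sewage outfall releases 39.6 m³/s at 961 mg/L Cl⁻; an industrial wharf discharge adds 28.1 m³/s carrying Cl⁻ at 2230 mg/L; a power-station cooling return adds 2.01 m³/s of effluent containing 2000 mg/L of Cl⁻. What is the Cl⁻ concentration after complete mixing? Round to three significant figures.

448 mg/L

Conservation of mass: C = (179.0·38.00 + 39.60·961.0 + 28.10·2230 + 2.010·2000) / 248.7 = 111500/248.7 = 448.5 mg/L.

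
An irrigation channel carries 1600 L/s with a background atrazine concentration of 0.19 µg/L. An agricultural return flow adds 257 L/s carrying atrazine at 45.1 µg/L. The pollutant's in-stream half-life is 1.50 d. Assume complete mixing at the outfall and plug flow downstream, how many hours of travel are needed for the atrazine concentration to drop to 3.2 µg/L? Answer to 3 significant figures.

36.0 h

Mass balance: C = (1600·0.1900 + 257.0·45.10) / 1857 = 11890/1857 = 6.405 µg/L.
Half-life 1.50 d → k = ln 2 / 1.50 = 0.4621 d⁻¹.
6.405·exp(−k·t) = 3.2 → t = ln(6.405/3.2)/k = 129800 s = 36.04 h.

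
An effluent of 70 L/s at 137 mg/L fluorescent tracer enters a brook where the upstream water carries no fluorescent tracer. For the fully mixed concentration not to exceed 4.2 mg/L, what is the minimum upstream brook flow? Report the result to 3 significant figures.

Set C_mix = 4.2: (Q·0 + 70.00·137.0) / (Q + 70.00) = 4.2
→ Q = 70.00·(137.0 − 4.2)/(4.2 − 0) = 2213 L/s.

2210 L/s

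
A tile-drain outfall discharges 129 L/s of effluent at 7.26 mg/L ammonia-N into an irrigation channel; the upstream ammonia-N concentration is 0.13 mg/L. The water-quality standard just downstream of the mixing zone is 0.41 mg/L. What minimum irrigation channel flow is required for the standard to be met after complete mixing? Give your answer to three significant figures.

3160 L/s

Set C_mix = 0.41: (Q·0.1300 + 129.0·7.260) / (Q + 129.0) = 0.41
→ Q = 129.0·(7.260 − 0.41)/(0.41 − 0.1300) = 3156 L/s.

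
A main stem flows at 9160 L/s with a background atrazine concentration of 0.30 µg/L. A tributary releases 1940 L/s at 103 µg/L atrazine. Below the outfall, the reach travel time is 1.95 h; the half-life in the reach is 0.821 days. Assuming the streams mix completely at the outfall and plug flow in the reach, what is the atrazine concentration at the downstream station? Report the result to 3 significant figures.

Flow-weighted average: C = (9160·0.3000 + 1940·103.0) / 11100 = 202600/11100 = 18.25 µg/L.
Half-life 0.821 d → k = ln 2 / 0.821 = 0.8443 d⁻¹.
After decay, C = 18.25 × e^(−kt) = 18.25 × 0.9337 = 17.04 µg/L.

17.0 µg/L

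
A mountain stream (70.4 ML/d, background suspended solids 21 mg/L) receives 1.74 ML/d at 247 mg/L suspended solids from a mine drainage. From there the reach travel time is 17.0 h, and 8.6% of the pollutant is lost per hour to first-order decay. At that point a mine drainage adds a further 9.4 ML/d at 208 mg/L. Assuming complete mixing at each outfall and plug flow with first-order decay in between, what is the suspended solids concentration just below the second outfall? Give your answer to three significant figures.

29.1 mg/L

After mixing, C = (70.40·21.00 + 1.740·247.0) / 72.14 = 1908/72.14 = 26.45 mg/L; combined flow 72.14 ML/d.
8.6%/h lost → k = −ln(1 − 0.086) = 0.08992 h⁻¹.
Applying C = C₀e^(−kt): 26.45 × 0.2168 = 5.735 mg/L.
At the second outfall, C = (72.14·5.735 + 9.400·208.0) / (72.14 + 9.400) = 29.05 mg/L.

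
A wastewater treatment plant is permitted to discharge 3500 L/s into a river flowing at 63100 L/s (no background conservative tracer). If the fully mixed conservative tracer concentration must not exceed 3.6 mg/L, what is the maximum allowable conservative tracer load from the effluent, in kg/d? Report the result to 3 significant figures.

Mass balance at the limit: 63100·0 + 3500·Cₑ = 66600·3.6 → Cₑ = 68.50 mg/L.
3500 L/s = 3.500 m³/s. Load = 3.500 m³/s × 68.50 g/m³ × 86 400 s/d = 20720 kg/d.

20700 kg/d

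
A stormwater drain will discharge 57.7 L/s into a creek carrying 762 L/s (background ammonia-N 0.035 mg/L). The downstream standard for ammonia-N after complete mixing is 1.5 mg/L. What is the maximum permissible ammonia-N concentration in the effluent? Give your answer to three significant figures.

At the limit, (Qr·Cr + Qe·Cₑ)/(Qr + Qe) = 1.5:
Cₑ = (819.7·1.5 − 762.0·0.03500) / 57.70 = 20.85 mg/L.

20.8 mg/L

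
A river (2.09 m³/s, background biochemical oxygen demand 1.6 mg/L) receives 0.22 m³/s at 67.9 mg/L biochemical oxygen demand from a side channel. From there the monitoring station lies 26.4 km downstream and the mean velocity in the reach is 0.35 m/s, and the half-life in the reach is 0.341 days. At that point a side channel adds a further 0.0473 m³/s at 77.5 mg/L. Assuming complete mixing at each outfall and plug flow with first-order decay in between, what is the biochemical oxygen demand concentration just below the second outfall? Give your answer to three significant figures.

2.87 mg/L

After mixing, C = (2.090·1.600 + 0.2200·67.90) / 2.310 = 18.28/2.310 = 7.914 mg/L; combined flow 2.310 m³/s.
Travel time t = 26.4·1000 / 0.35 = 75430 s = 20.95 h.
Half-life 0.341 d → k = ln 2 / 0.341 = 2.033 d⁻¹.
Applying C = C₀e^(−kt): 7.914 × 0.1696 = 1.342 mg/L.
Second outfall: C = (2.310·1.342 + 0.04730·77.50)/2.357 = 2.870 mg/L.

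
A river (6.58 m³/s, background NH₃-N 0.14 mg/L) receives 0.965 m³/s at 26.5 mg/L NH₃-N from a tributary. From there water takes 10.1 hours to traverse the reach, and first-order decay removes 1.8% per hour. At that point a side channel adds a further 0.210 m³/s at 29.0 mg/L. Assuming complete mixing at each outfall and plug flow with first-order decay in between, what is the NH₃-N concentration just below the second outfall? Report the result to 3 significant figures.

3.63 mg/L

Conservation of mass: C = (6.580·0.1400 + 0.9650·26.50) / 7.545 = 26.49/7.545 = 3.511 mg/L; combined flow 7.545 m³/s.
1.8%/h lost → k = −ln(1 − 0.018) = 0.01816 h⁻¹.
First-order decay: C = 3.511·exp(−k·t) = 3.511·0.8324 = 2.923 mg/L.
Second outfall: C = (7.545·2.923 + 0.2100·29.00)/7.755 = 3.629 mg/L.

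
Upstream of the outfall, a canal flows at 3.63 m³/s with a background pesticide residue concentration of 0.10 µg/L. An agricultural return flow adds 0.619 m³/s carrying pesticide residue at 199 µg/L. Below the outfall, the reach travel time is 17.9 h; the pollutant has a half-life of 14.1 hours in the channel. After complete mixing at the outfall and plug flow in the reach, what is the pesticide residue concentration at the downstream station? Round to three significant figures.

Mixed concentration C = ΣQC/ΣQ = (3.630·0.1000 + 0.6190·199.0) / 4.249 = 123.5/4.249 = 29.08 µg/L.
Half-life 14.1 h → k = ln 2 / 14.1 = 0.04916 h⁻¹ = 1.180 d⁻¹.
Decay over the reach: 29.08·exp(−kt) = 29.08·0.4148 = 12.06 µg/L.

12.1 µg/L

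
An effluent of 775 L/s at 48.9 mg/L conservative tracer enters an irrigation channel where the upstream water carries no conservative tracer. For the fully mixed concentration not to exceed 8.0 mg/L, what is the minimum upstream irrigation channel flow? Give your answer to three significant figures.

3960 L/s

Set C_mix = 8.0: (Q·0 + 775.0·48.90) / (Q + 775.0) = 8.0
→ Q = 775.0·(48.90 − 8.0)/(8.0 − 0) = 3962 L/s.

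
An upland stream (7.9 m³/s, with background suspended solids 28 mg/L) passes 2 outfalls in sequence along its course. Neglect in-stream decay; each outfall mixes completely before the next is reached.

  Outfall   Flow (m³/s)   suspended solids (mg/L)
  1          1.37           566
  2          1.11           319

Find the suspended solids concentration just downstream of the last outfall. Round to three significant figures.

130 mg/L

Outfall 1: combined Q = 9.270 m³/s; C = (7.900·28.00 + 1.370·566.0)/9.270 = 107.5 mg/L.
Outfall 2: combined Q = 10.38 m³/s; C = (9.270·107.5 + 1.110·319.0)/10.38 = 130.1 mg/L.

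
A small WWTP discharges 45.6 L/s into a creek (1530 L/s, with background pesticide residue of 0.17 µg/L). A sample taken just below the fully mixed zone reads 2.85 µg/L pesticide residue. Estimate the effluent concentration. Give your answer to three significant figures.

Mass balance: 1530·0.1700 + 45.60·Cₑ = 1576·2.850
→ Cₑ = (1576·2.850 − 1530·0.1700) / 45.60 = 92.77 µg/L.

92.8 µg/L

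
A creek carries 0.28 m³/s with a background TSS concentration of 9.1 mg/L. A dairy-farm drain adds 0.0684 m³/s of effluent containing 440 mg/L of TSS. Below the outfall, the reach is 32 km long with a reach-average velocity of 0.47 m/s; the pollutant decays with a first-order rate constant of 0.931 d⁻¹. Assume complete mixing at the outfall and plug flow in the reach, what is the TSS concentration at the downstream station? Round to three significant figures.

45.0 mg/L

Mass balance: C = (0.2800·9.100 + 0.06840·440.0) / 0.3484 = 32.64/0.3484 = 93.70 mg/L.
Travel time t = 32·1000 / 0.47 = 68090 s = 18.91 h.
Decay over the reach: 93.70·exp(−kt) = 93.70·0.4802 = 44.99 mg/L.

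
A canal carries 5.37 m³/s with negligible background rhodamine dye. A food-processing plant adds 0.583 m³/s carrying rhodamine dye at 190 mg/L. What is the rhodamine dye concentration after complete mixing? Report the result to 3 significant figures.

18.6 mg/L

Mixed concentration C = ΣQC/ΣQ = (5.370·0 + 0.5830·190.0) / 5.953 = 110.8/5.953 = 18.61 mg/L.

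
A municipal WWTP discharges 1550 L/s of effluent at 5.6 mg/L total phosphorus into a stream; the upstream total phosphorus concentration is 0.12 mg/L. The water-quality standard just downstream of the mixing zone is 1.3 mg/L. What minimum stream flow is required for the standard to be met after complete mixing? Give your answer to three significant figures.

Set C_mix = 1.3: (Q·0.1200 + 1550·5.600) / (Q + 1550) = 1.3
→ Q = 1550·(5.600 − 1.3)/(1.3 − 0.1200) = 5648 L/s.

5650 L/s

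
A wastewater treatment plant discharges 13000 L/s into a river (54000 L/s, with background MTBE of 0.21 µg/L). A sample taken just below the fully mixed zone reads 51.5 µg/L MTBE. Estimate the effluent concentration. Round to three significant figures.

Mass balance: 54000·0.2100 + 13000·Cₑ = 67000·51.50
→ Cₑ = (67000·51.50 − 54000·0.2100) / 13000 = 264.6 µg/L.

265 µg/L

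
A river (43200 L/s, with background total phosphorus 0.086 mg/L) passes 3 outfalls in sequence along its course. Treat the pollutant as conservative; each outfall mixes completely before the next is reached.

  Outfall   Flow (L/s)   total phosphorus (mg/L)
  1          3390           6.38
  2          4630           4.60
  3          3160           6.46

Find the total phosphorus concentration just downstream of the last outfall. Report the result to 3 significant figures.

1.23 mg/L

After outfall 1: Q = 43200 + 3390 = 46590 L/s; C = (43200·0.08600 + 3390·6.380)/46590 = 0.5440 mg/L.
After outfall 2: Q = 46590 + 4630 = 51220 L/s; C = (46590·0.5440 + 4630·4.600)/51220 = 0.9106 mg/L.
After outfall 3: Q = 51220 + 3160 = 54380 L/s; C = (51220·0.9106 + 3160·6.460)/54380 = 1.233 mg/L.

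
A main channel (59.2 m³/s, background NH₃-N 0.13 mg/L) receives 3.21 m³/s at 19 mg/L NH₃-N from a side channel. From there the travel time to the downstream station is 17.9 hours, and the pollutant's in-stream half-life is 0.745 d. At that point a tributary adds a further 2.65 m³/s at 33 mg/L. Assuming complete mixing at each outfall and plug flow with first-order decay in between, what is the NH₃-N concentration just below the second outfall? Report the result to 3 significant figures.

Flow-weighted average: C = (59.20·0.1300 + 3.210·19.00) / 62.41 = 68.69/62.41 = 1.101 mg/L; combined flow 62.41 m³/s.
Half-life 0.745 d → k = ln 2 / 0.745 = 0.9304 d⁻¹.
Decay over the reach: 1.101·exp(−kt) = 1.101·0.4996 = 0.5499 mg/L.
Second outfall: C = (62.41·0.5499 + 2.650·33.00)/65.06 = 1.872 mg/L.

1.87 mg/L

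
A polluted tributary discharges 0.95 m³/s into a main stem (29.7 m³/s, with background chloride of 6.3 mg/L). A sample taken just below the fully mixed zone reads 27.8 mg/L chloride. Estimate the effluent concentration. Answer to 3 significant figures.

700 mg/L

Mass balance: 29.70·6.300 + 0.9500·Cₑ = 30.65·27.80
→ Cₑ = (30.65·27.80 − 29.70·6.300) / 0.9500 = 700.0 mg/L.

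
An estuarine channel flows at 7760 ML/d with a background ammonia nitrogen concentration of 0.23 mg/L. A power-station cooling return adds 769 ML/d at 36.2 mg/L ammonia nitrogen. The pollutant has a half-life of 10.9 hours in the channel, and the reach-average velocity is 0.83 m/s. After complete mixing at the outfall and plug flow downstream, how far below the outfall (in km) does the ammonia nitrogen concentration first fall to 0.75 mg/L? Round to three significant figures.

Flow-weighted average: C = (7760·0.2300 + 769.0·36.20) / 8529 = 29620/8529 = 3.473 mg/L.
Half-life 10.9 h → k = ln 2 / 10.9 = 0.06359 h⁻¹ = 1.526 d⁻¹.
Set 3.473·exp(−k·t) = 0.75 → t = ln(3.473/0.75)/k = 86770 s = 24.10 h.
Distance = v·t = 0.83·86770 = 72020 m = 72.02 km.

72.0 km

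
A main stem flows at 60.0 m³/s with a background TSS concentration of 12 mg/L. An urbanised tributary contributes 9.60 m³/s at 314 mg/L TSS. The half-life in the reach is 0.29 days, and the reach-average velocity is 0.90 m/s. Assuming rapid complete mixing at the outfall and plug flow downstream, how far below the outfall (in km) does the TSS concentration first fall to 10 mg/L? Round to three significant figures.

54.7 km

Flow-weighted average: C = (60.00·12.00 + 9.600·314.0) / 69.60 = 3734/69.60 = 53.66 mg/L.
Half-life 0.29 d → k = ln 2 / 0.29 = 2.390 d⁻¹.
Set 53.66·exp(−k·t) = 10 → t = ln(53.66/10)/k = 60730 s = 16.87 h.
Distance = v·t = 0.90·60730 = 54660 m = 54.66 km.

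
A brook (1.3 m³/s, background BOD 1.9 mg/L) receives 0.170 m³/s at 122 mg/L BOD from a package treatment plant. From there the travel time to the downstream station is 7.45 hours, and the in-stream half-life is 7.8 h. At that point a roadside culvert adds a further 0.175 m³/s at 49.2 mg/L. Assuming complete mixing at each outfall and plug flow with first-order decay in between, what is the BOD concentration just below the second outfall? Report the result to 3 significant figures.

Mass balance: C = (1.300·1.900 + 0.1700·122.0) / 1.470 = 23.21/1.470 = 15.79 mg/L; combined flow 1.470 m³/s.
Half-life 7.8 h → k = ln 2 / 7.8 = 0.08887 h⁻¹ = 2.133 d⁻¹.
Decay over the reach: 15.79·exp(−kt) = 15.79·0.5158 = 8.144 mg/L.
At the second outfall, C = (1.470·8.144 + 0.1750·49.20) / (1.470 + 0.1750) = 12.51 mg/L.

12.5 mg/L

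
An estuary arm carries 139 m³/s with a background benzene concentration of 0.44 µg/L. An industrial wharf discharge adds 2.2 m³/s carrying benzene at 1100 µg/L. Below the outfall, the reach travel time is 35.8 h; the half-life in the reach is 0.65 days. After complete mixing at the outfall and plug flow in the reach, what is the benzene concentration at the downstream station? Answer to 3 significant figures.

3.58 µg/L

Flow-weighted average: C = (139.0·0.4400 + 2.200·1100) / 141.2 = 2481/141.2 = 17.57 µg/L.
Half-life 0.65 d → k = ln 2 / 0.65 = 1.066 d⁻¹.
Applying C = C₀e^(−kt): 17.57 × 0.2038 = 3.581 µg/L.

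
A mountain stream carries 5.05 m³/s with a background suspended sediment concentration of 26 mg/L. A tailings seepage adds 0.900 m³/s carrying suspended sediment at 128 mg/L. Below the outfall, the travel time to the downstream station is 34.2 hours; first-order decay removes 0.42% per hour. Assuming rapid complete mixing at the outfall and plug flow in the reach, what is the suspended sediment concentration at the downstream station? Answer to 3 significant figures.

35.9 mg/L

Conservation of mass: C = (5.050·26.00 + 0.9000·128.0) / 5.950 = 246.5/5.950 = 41.43 mg/L.
0.42%/h lost → k = −ln(1 − 0.0042) = 0.004209 h⁻¹.
After decay, C = 41.43 × e^(−kt) = 41.43 × 0.8659 = 35.87 mg/L.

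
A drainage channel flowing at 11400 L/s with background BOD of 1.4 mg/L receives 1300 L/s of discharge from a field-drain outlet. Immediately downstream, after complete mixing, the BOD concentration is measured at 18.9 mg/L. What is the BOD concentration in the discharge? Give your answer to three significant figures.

172 mg/L

Mass balance: 11400·1.400 + 1300·Cₑ = 12700·18.90
→ Cₑ = (12700·18.90 − 11400·1.400) / 1300 = 172.4 mg/L.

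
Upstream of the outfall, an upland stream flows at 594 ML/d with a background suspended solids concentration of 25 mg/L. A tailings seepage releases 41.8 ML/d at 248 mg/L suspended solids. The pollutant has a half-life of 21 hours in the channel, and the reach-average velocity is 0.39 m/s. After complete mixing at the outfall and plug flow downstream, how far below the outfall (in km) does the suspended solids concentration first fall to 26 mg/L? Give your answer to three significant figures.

Mixed concentration C = ΣQC/ΣQ = (594.0·25.00 + 41.80·248.0) / 635.8 = 25220/635.8 = 39.66 mg/L.
Half-life 21 h → k = ln 2 / 21 = 0.03301 h⁻¹ = 0.7922 d⁻¹.
Set 39.66·exp(−k·t) = 26 → t = ln(39.66/26)/k = 46060 s = 12.79 h.
Distance = v·t = 0.39·46060 = 17960 m = 17.96 km.

18.0 km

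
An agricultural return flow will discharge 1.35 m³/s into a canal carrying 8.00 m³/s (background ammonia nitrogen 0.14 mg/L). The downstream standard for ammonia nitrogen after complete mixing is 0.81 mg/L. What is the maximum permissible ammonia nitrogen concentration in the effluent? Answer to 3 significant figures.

4.78 mg/L

At the limit, (Qr·Cr + Qe·Cₑ)/(Qr + Qe) = 0.81:
Cₑ = (9.350·0.81 − 8.000·0.1400) / 1.350 = 4.780 mg/L.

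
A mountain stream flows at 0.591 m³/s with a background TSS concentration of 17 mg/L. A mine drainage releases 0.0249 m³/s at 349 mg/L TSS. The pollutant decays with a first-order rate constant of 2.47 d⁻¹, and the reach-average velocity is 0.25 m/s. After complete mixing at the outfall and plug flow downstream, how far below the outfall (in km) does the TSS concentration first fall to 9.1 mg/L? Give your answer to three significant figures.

After mixing, C = (0.5910·17.00 + 0.02490·349.0) / 0.6159 = 18.74/0.6159 = 30.42 mg/L.
Set 30.42·exp(−k·t) = 9.1 → t = ln(30.42/9.1)/k = 42220 s = 11.73 h.
Distance = v·t = 0.25·42220 = 10550 m = 10.55 km.

10.6 km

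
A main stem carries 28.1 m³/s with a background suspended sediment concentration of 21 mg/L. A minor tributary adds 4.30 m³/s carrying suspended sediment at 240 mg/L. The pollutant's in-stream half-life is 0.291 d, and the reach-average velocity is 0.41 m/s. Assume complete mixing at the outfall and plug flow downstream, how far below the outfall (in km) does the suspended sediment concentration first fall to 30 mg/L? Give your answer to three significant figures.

7.62 km

Mixed concentration C = ΣQC/ΣQ = (28.10·21.00 + 4.300·240.0) / 32.40 = 1622/32.40 = 50.06 mg/L.
Half-life 0.291 d → k = ln 2 / 0.291 = 2.382 d⁻¹.
Set 50.06·exp(−k·t) = 30 → t = ln(50.06/30)/k = 18580 s = 5.160 h.
Distance = v·t = 0.41·18580 = 7616 m = 7.616 km.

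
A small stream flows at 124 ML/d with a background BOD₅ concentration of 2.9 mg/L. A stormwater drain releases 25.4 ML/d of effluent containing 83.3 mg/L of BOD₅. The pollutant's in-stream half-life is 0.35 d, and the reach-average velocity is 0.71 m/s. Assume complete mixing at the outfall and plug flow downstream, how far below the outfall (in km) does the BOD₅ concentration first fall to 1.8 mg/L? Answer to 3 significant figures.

Mass balance: C = (124.0·2.900 + 25.40·83.30) / 149.4 = 2475/149.4 = 16.57 mg/L.
Half-life 0.35 d → k = ln 2 / 0.35 = 1.980 d⁻¹.
Set 16.57·exp(−k·t) = 1.8 → t = ln(16.57/1.8)/k = 96840 s = 26.90 h.
Distance = v·t = 0.71·96840 = 68760 m = 68.76 km.

68.8 km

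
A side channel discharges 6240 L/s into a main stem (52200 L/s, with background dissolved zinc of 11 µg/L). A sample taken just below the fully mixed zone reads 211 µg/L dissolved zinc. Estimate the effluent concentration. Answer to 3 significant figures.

1880 µg/L

Mass balance: 52200·11.00 + 6240·Cₑ = 58440·211.0
→ Cₑ = (58440·211.0 − 52200·11.00) / 6240 = 1884 µg/L.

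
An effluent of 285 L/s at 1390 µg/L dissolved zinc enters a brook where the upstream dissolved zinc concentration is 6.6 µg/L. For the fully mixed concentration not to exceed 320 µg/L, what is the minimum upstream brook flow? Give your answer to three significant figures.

Set C_mix = 320: (Q·6.600 + 285.0·1390) / (Q + 285.0) = 320
→ Q = 285.0·(1390 − 320)/(320 − 6.600) = 973.0 L/s.

973 L/s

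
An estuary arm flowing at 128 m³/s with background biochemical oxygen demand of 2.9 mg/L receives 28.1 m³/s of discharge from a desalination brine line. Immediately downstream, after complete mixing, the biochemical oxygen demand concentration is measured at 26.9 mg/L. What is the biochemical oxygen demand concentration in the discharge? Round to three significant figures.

136 mg/L

Mass balance: 128.0·2.900 + 28.10·Cₑ = 156.1·26.90
→ Cₑ = (156.1·26.90 − 128.0·2.900) / 28.10 = 136.2 mg/L.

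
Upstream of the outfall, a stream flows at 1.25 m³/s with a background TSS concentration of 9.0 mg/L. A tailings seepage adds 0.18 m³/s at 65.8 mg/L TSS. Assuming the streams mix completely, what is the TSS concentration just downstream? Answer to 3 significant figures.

Conservation of mass: C = (1.250·9.000 + 0.1800·65.80) / 1.430 = 23.09/1.430 = 16.15 mg/L.

16.1 mg/L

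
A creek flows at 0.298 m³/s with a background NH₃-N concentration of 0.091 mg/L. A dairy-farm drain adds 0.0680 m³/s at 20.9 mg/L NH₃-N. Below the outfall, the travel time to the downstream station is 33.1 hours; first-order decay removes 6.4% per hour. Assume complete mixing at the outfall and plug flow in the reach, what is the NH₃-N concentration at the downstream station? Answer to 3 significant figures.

0.443 mg/L

After mixing, C = (0.2980·0.09100 + 0.06800·20.90) / 0.3660 = 1.448/0.3660 = 3.957 mg/L.
6.4%/h lost → k = −ln(1 − 0.064) = 0.06614 h⁻¹.
After decay, C = 3.957 × e^(−kt) = 3.957 × 0.1120 = 0.4432 mg/L.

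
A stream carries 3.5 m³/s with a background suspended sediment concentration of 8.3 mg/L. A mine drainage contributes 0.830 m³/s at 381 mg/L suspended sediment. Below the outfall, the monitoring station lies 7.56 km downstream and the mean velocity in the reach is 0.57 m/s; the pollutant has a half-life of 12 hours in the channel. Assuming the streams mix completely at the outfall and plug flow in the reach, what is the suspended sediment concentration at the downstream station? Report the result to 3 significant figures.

64.5 mg/L

Mass balance: C = (3.500·8.300 + 0.8300·381.0) / 4.330 = 345.3/4.330 = 79.74 mg/L.
Travel time t = 7.56·1000 / 0.57 = 13260 s = 3.684 h.
Half-life 12 h → k = ln 2 / 12 = 0.05776 h⁻¹ = 1.386 d⁻¹.
First-order decay: C = 79.74·exp(−k·t) = 79.74·0.8083 = 64.46 mg/L.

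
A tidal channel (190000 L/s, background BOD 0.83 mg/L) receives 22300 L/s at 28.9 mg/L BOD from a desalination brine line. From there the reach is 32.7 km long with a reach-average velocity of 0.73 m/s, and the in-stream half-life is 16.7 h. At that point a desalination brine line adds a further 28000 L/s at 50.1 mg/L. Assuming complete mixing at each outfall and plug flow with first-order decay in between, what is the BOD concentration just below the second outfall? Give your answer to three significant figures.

7.83 mg/L

Flow-weighted average: C = (190000·0.8300 + 22300·28.90) / 212300 = 802200/212300 = 3.778 mg/L; combined flow 212300 L/s.
Travel time t = 32.7·1000 / 0.73 = 44790 s = 12.44 h.
Half-life 16.7 h → k = ln 2 / 16.7 = 0.04151 h⁻¹ = 0.9961 d⁻¹.
First-order decay: C = 3.778·exp(−k·t) = 3.778·0.5966 = 2.254 mg/L.
Second outfall: C = (212300·2.254 + 28000·50.10)/240300 = 7.829 mg/L.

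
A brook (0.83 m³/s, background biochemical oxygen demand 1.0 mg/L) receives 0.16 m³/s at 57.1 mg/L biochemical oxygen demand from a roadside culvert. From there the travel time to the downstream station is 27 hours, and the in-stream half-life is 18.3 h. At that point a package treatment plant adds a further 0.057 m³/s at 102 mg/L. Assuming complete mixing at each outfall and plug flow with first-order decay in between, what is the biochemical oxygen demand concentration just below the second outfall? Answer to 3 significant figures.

After mixing, C = (0.8300·1.000 + 0.1600·57.10) / 0.9900 = 9.966/0.9900 = 10.07 mg/L; combined flow 0.9900 m³/s.
Half-life 18.3 h → k = ln 2 / 18.3 = 0.03788 h⁻¹ = 0.9090 d⁻¹.
Decay over the reach: 10.07·exp(−kt) = 10.07·0.3596 = 3.620 mg/L.
Second outfall: C = (0.9900·3.620 + 0.05700·102.0)/1.047 = 8.976 mg/L.

8.98 mg/L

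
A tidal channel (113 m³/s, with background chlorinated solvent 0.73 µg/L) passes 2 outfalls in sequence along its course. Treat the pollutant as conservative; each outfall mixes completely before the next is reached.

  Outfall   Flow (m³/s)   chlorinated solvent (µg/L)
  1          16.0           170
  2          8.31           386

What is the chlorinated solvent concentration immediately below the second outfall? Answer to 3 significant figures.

Below outfall 1: Q → 129.0 m³/s, C = (113.0·0.7300 + 16.00·170.0)/129.0 = 21.72 µg/L.
Below outfall 2: Q → 137.3 m³/s, C = (129.0·21.72 + 8.310·386.0)/137.3 = 43.77 µg/L.

43.8 µg/L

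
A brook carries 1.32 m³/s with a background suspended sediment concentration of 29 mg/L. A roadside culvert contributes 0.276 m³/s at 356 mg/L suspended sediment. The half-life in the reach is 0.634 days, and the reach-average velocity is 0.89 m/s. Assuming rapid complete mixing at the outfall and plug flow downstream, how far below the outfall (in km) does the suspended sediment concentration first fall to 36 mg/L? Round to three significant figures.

Mixed concentration C = ΣQC/ΣQ = (1.320·29.00 + 0.2760·356.0) / 1.596 = 136.5/1.596 = 85.55 mg/L.
Half-life 0.634 d → k = ln 2 / 0.634 = 1.093 d⁻¹.
Set 85.55·exp(−k·t) = 36 → t = ln(85.55/36)/k = 68400 s = 19.00 h.
Distance = v·t = 0.89·68400 = 60880 m = 60.88 km.

60.9 km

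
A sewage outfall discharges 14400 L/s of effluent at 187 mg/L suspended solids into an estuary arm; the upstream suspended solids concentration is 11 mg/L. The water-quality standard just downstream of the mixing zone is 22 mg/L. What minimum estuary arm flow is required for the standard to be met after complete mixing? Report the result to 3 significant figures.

Set C_mix = 22: (Q·11.00 + 14400·187.0) / (Q + 14400) = 22
→ Q = 14400·(187.0 − 22)/(22 − 11.00) = 216000 L/s.

216000 L/s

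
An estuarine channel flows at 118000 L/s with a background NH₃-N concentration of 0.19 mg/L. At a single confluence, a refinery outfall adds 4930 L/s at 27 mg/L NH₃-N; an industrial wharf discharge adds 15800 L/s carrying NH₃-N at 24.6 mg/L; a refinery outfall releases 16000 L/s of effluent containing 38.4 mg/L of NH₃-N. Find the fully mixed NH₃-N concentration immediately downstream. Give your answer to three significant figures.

Mixed concentration C = ΣQC/ΣQ = (118000·0.1900 + 4930·27.00 + 15800·24.60 + 16000·38.40) / 154700 = 1159000/154700 = 7.488 mg/L.

7.49 mg/L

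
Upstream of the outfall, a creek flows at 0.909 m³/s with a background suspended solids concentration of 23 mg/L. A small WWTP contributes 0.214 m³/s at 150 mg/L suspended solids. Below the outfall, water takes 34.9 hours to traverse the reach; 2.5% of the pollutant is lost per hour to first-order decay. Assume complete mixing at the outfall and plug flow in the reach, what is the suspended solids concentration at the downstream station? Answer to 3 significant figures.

19.5 mg/L

Conservation of mass: C = (0.9090·23.00 + 0.2140·150.0) / 1.123 = 53.01/1.123 = 47.20 mg/L.
2.5%/h lost → k = −ln(1 − 0.025) = 0.02532 h⁻¹.
After decay, C = 47.20 × e^(−kt) = 47.20 × 0.4133 = 19.51 mg/L.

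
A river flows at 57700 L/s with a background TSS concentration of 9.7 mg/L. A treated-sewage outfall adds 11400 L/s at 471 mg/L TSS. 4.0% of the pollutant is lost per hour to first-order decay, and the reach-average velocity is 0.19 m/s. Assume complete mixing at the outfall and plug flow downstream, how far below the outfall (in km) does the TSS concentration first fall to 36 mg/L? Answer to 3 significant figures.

14.6 km

Mixed concentration C = ΣQC/ΣQ = (57700·9.700 + 11400·471.0) / 69100 = 5929000/69100 = 85.80 mg/L.
4.0%/h lost → k = −ln(1 − 0.04) = 0.04082 h⁻¹.
Set 85.80·exp(−k·t) = 36 → t = ln(85.80/36)/k = 76600 s = 21.28 h.
Distance = v·t = 0.19·76600 = 14550 m = 14.55 km.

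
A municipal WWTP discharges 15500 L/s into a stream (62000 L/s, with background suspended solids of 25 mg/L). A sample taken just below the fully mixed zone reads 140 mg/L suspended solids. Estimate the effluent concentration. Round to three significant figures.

Mass balance: 62000·25.00 + 15500·Cₑ = 77500·140.0
→ Cₑ = (77500·140.0 − 62000·25.00) / 15500 = 600.0 mg/L.

600 mg/L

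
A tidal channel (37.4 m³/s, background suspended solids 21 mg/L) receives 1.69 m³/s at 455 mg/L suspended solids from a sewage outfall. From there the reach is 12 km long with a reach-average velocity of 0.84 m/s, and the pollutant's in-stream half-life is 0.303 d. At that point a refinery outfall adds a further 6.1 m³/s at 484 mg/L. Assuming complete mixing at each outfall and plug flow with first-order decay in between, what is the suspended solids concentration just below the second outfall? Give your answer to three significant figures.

Conservation of mass: C = (37.40·21.00 + 1.690·455.0) / 39.09 = 1554/39.09 = 39.76 mg/L; combined flow 39.09 m³/s.
Travel time t = 12·1000 / 0.84 = 14290 s = 3.968 h.
Half-life 0.303 d → k = ln 2 / 0.303 = 2.288 d⁻¹.
First-order decay: C = 39.76·exp(−k·t) = 39.76·0.6851 = 27.24 mg/L.
At the second outfall, C = (39.09·27.24 + 6.100·484.0) / (39.09 + 6.100) = 88.90 mg/L.

88.9 mg/L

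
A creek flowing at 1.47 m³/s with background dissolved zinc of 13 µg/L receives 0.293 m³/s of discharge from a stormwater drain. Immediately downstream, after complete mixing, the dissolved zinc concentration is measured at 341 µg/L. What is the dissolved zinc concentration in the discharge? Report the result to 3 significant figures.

Mass balance: 1.470·13.00 + 0.2930·Cₑ = 1.763·341.0
→ Cₑ = (1.763·341.0 − 1.470·13.00) / 0.2930 = 1987 µg/L.

1990 µg/L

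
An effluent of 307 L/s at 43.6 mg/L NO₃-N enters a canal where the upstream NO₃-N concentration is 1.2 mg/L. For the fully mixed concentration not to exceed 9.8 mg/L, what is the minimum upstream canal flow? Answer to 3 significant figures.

Set C_mix = 9.8: (Q·1.200 + 307.0·43.60) / (Q + 307.0) = 9.8
→ Q = 307.0·(43.60 − 9.8)/(9.8 − 1.200) = 1207 L/s.

1210 L/s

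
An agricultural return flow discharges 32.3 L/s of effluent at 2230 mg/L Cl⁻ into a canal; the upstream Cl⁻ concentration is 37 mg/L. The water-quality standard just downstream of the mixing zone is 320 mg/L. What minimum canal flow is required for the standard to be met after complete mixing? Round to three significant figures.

218 L/s

Set C_mix = 320: (Q·37.00 + 32.30·2230) / (Q + 32.30) = 320
→ Q = 32.30·(2230 − 320)/(320 − 37.00) = 218.0 L/s.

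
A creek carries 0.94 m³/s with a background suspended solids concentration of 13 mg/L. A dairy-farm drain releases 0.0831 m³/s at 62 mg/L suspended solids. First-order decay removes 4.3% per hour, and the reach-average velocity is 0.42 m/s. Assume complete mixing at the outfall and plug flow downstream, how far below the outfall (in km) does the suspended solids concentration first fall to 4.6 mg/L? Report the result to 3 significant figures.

Mixed concentration C = ΣQC/ΣQ = (0.9400·13.00 + 0.08310·62.00) / 1.023 = 17.37/1.023 = 16.98 mg/L.
4.3%/h lost → k = −ln(1 − 0.043) = 0.04395 h⁻¹.
Set 16.98·exp(−k·t) = 4.6 → t = ln(16.98/4.6)/k = 107000 s = 29.71 h.
Distance = v·t = 0.42·107000 = 44930 m = 44.93 km.

44.9 km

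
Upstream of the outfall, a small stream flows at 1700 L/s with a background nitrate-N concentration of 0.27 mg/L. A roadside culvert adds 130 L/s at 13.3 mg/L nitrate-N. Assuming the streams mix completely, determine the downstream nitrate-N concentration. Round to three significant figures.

1.20 mg/L

Flow-weighted average: C = (1700·0.2700 + 130.0·13.30) / 1830 = 2188/1830 = 1.196 mg/L.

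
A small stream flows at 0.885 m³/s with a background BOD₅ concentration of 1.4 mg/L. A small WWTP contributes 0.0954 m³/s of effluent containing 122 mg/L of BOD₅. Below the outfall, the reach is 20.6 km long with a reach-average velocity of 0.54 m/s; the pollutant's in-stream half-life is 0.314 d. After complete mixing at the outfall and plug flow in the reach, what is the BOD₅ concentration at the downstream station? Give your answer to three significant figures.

Flow-weighted average: C = (0.8850·1.400 + 0.09540·122.0) / 0.9804 = 12.88/0.9804 = 13.14 mg/L.
Travel time t = 20.6·1000 / 0.54 = 38150 s = 10.60 h.
Half-life 0.314 d → k = ln 2 / 0.314 = 2.207 d⁻¹.
First-order decay: C = 13.14·exp(−k·t) = 13.14·0.3773 = 4.956 mg/L.

4.96 mg/L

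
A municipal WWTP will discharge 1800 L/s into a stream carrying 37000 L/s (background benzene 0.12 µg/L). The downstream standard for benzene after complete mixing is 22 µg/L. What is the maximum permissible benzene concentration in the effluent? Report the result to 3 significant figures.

472 µg/L

At the limit, (Qr·Cr + Qe·Cₑ)/(Qr + Qe) = 22:
Cₑ = (38800·22 − 37000·0.1200) / 1800 = 471.8 µg/L.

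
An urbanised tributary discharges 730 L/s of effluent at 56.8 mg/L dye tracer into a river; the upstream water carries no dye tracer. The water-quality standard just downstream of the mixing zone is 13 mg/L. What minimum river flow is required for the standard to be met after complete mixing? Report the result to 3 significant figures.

Set C_mix = 13: (Q·0 + 730.0·56.80) / (Q + 730.0) = 13
→ Q = 730.0·(56.80 − 13)/(13 − 0) = 2460 L/s.

2460 L/s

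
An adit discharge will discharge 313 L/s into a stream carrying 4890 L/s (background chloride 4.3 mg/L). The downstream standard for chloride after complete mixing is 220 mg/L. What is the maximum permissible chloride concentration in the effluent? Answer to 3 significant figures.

3590 mg/L

At the limit, (Qr·Cr + Qe·Cₑ)/(Qr + Qe) = 220:
Cₑ = (5203·220 − 4890·4.300) / 313.0 = 3590 mg/L.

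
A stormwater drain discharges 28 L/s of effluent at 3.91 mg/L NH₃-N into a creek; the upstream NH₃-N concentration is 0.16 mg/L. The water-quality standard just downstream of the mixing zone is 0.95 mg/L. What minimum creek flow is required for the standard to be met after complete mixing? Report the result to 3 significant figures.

Set C_mix = 0.95: (Q·0.1600 + 28.00·3.910) / (Q + 28.00) = 0.95
→ Q = 28.00·(3.910 − 0.95)/(0.95 − 0.1600) = 104.9 L/s.

105 L/s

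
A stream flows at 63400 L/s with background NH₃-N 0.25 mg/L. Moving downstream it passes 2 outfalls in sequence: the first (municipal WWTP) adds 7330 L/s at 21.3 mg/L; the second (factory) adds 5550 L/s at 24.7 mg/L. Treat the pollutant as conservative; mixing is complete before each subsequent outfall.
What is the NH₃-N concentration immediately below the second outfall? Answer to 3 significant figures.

Outfall 1: combined Q = 70730 L/s; C = (63400·0.2500 + 7330·21.30)/70730 = 2.431 mg/L.
Outfall 2: combined Q = 76280 L/s; C = (70730·2.431 + 5550·24.70)/76280 = 4.052 mg/L.

4.05 mg/L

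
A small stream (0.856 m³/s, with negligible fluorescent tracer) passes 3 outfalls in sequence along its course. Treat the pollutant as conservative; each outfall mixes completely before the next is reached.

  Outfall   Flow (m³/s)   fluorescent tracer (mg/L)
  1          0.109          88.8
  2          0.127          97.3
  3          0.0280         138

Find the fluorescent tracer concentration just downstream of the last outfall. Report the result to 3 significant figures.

23.1 mg/L

Outfall 1: combined Q = 0.9650 m³/s; C = (0.8560·0 + 0.1090·88.80)/0.9650 = 10.03 mg/L.
Outfall 2: combined Q = 1.092 m³/s; C = (0.9650·10.03 + 0.1270·97.30)/1.092 = 20.18 mg/L.
Outfall 3: combined Q = 1.120 m³/s; C = (1.092·20.18 + 0.02800·138.0)/1.120 = 23.13 mg/L.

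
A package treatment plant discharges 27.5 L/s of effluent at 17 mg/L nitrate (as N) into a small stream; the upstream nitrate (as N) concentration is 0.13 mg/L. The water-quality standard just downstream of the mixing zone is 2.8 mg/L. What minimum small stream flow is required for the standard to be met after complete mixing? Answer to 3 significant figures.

Set C_mix = 2.8: (Q·0.1300 + 27.50·17.00) / (Q + 27.50) = 2.8
→ Q = 27.50·(17.00 − 2.8)/(2.8 − 0.1300) = 146.3 L/s.

146 L/s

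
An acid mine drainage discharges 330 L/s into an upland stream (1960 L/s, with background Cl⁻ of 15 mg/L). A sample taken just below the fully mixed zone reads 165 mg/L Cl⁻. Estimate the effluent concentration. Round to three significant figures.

1060 mg/L

Mass balance: 1960·15.00 + 330.0·Cₑ = 2290·165.0
→ Cₑ = (2290·165.0 − 1960·15.00) / 330.0 = 1056 mg/L.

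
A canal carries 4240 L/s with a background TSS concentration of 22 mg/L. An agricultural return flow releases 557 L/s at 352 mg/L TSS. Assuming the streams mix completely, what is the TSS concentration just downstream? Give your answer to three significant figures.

60.3 mg/L

Flow-weighted average: C = (4240·22.00 + 557.0·352.0) / 4797 = 289300/4797 = 60.32 mg/L.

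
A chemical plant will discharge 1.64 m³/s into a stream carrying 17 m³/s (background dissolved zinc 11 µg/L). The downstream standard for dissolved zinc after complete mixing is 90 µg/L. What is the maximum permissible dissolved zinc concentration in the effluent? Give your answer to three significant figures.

At the limit, (Qr·Cr + Qe·Cₑ)/(Qr + Qe) = 90:
Cₑ = (18.64·90 − 17.00·11.00) / 1.640 = 908.9 µg/L.

909 µg/L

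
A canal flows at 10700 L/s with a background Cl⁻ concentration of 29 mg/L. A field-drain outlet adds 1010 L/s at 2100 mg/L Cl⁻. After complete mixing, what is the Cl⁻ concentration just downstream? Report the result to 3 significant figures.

208 mg/L

Mixed concentration C = ΣQC/ΣQ = (10700·29.00 + 1010·2100) / 11710 = 2431000/11710 = 207.6 mg/L.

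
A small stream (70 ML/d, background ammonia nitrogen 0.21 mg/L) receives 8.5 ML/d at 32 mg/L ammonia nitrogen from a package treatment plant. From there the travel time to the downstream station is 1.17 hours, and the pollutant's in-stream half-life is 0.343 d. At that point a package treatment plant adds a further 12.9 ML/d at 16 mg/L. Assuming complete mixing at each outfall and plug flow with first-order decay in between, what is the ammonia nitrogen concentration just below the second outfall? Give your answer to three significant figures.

5.10 mg/L

Flow-weighted average: C = (70.00·0.2100 + 8.500·32.00) / 78.50 = 286.7/78.50 = 3.652 mg/L; combined flow 78.50 ML/d.
Half-life 0.343 d → k = ln 2 / 0.343 = 2.021 d⁻¹.
Applying C = C₀e^(−kt): 3.652 × 0.9062 = 3.310 mg/L.
At the second outfall, C = (78.50·3.310 + 12.90·16.00) / (78.50 + 12.90) = 5.101 mg/L.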